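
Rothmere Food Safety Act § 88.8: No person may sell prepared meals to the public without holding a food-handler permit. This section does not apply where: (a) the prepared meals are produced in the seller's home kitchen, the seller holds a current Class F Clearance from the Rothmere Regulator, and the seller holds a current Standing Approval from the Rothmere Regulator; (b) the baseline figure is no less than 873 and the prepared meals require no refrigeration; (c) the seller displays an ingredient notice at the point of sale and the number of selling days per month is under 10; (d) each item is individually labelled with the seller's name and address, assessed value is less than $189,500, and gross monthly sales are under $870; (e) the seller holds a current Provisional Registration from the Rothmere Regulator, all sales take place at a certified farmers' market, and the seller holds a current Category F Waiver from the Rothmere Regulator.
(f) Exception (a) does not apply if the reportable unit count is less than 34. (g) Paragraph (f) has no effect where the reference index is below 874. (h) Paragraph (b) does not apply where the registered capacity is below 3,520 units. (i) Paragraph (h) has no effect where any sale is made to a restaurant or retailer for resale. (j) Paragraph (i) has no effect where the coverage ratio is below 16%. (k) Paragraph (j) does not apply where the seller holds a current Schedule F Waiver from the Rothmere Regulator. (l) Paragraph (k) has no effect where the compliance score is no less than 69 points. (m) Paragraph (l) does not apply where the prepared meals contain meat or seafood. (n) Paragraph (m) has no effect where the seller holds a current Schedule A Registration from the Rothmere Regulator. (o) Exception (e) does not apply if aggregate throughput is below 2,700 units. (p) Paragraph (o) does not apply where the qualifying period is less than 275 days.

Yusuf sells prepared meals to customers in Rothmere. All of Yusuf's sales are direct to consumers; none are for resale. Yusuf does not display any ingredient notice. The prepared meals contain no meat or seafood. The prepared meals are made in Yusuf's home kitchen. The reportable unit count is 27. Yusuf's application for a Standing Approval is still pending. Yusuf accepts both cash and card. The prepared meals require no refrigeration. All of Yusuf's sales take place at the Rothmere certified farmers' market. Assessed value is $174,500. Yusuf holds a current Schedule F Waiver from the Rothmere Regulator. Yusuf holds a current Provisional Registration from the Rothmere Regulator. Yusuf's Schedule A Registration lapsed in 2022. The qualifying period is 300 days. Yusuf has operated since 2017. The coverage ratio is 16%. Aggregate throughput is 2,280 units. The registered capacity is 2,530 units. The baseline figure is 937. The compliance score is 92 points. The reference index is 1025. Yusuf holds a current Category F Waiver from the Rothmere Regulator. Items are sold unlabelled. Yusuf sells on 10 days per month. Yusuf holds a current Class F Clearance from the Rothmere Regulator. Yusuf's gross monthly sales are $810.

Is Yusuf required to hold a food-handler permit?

Exception (a) fails — the Standing Approval is not current.
All of (b)'s requirements are met (the baseline figure is 937, meeting the 873 threshold; the prepared meals are shelf-stable). But: (h) operates against (b): the registered capacity is 2,530 units, below the 3,520 units limit. (i), which would lift (h), does not operate here — no sales are for resale. So (b) is unavailable.
Exception (c) requires that the seller displays an ingredient notice at the point of sale; but no ingredient notice is displayed, so (c) is unavailable.
Exception (d) requires that each item is individually labelled with the seller's name and address; but items are sold unlabelled, so (d) is unavailable.
Exception (e): a current Provisional Registration is held; all sales are at a certified farmers' market; a current Category F Waiver is held — every condition holds. Turning to paragraphs (o)–(p): (o) operates against (e): aggregate throughput is 2,280 units, below the 2,700 units limit. (p), which would lift (o), is not engaged — the qualifying period is 300 days, not less than 275 days. Exception (e) does not apply.
No exception displaces § 88.8.

Yes — Yusuf must hold a food-handler permit.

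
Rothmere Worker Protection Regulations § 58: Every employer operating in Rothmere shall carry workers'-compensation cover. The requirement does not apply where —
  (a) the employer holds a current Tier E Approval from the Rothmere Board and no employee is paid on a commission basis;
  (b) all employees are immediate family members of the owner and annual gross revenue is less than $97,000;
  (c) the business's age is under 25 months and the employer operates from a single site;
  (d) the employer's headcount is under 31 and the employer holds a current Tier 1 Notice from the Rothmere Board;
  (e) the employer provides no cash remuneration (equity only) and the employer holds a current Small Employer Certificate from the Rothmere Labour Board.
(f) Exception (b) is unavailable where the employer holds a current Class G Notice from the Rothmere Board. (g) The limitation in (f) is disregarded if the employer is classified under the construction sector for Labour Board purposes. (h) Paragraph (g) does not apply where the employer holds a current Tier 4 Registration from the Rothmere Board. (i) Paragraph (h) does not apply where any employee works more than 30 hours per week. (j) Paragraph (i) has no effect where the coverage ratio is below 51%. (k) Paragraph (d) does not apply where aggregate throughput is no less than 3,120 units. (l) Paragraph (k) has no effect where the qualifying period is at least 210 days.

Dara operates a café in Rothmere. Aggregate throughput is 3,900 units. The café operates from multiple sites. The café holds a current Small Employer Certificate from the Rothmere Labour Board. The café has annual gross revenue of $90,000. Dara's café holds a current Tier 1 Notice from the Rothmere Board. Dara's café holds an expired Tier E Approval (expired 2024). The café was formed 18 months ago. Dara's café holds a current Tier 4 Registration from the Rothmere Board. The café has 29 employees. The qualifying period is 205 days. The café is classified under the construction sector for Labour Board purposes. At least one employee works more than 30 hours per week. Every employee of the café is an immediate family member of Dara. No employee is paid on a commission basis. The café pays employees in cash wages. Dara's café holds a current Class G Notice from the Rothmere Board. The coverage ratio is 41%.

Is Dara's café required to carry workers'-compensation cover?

Yes — Dara's café must carry workers'-compensation cover.

Exception (a) does not apply: no current Tier E Approval is held.
Exception (b)'s conditions are all satisfied: every employee is an immediate family member; annual gross revenue is $90,000, less than the $97,000 limit. But applying paragraphs (f)–(j): (f) operates — a current Class G Notice is held. (g) would limit (f) — the café is classified under the construction sector — but (h) sets (g) aside: (h) operates against (g): a current Tier 4 Registration is held. (i) would limit (h) — at least one employee exceeds 30 hours/week — but (j) sets (i) aside: (j) operates against (i): the coverage ratio is 41%, below the 51% limit. (b) is therefore removed.
Exception (c) does not apply: the employer operates from multiple sites.
Exception (d)'s conditions are all satisfied: the employer's headcount is 29, under the 31 limit; a current Tier 1 Notice is held. But applying paragraphs (k)–(l): (k) is engaged — aggregate throughput is 3,900 units, meeting the 3,120 units threshold. (l), which would lift (k), is not engaged — the qualifying period is 205 days, short of 210 days. Exception (d) does not apply.
Exception (e) fails — employees are paid cash wages.
No exception applies. The general rule governs.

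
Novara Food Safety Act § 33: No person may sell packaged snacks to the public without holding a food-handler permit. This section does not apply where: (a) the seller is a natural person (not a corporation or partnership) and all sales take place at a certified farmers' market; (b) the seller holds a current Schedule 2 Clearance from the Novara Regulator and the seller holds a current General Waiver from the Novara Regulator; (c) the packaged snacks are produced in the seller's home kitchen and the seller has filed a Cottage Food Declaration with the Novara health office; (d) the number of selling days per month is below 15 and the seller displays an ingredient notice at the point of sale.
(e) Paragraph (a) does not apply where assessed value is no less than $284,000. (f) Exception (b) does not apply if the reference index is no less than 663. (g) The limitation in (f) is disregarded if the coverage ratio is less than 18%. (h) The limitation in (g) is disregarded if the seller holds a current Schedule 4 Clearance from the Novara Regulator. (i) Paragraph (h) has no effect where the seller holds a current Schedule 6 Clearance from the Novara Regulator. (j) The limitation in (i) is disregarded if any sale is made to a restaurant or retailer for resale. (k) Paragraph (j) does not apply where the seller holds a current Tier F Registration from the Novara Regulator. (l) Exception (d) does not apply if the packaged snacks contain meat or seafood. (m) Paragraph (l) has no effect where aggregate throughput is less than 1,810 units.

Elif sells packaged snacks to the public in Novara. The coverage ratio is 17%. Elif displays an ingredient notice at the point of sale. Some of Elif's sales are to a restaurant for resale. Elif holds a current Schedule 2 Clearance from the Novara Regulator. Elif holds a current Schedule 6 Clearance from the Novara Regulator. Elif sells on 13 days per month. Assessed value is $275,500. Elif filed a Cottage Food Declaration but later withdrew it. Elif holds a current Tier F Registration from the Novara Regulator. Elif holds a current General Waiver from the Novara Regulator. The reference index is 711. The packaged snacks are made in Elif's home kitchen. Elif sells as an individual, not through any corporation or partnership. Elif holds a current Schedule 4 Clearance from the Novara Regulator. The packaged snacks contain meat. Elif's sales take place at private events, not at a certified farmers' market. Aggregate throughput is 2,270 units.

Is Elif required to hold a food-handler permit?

No — exception (b) applies; Elif is not required to hold a food-handler permit.

Exception (a) requires that all sales take place at a certified farmers' market; but sales are at private events, not a certified farmers' market, so (a) is unavailable.
Exception (b)'s conditions are all satisfied: a current Schedule 2 Clearance is held; a current General Waiver is held. As to paragraphs (f)–(k): (f) applies (the reference index is 711, meeting the 663 threshold), but is overridden by (g): (g) is engaged — the coverage ratio is 17%, less than the 18% limit. (h) is engaged (a current Schedule 4 Clearance is held), but yields to (i): (i) operates — a current Schedule 6 Clearance is held. (j) would limit (i) — some sales are to a restaurant for resale — but (k) sets (j) aside: (k) is engaged — a current Tier F Registration is held. (b) remains available.
Exception (c) requires that the seller has filed a Cottage Food Declaration with the Novara health office; but the Cottage Food Declaration was withdrawn, so (c) is unavailable.
Exception (d): the number of selling days per month is 13, below the 15 limit; an ingredient notice is displayed — every condition holds. But: (l) applies — the packaged snacks contain meat. (m), which would lift (l), does not operate here — aggregate throughput is 2,270 units, not less than 1,810 units. (d) is therefore removed.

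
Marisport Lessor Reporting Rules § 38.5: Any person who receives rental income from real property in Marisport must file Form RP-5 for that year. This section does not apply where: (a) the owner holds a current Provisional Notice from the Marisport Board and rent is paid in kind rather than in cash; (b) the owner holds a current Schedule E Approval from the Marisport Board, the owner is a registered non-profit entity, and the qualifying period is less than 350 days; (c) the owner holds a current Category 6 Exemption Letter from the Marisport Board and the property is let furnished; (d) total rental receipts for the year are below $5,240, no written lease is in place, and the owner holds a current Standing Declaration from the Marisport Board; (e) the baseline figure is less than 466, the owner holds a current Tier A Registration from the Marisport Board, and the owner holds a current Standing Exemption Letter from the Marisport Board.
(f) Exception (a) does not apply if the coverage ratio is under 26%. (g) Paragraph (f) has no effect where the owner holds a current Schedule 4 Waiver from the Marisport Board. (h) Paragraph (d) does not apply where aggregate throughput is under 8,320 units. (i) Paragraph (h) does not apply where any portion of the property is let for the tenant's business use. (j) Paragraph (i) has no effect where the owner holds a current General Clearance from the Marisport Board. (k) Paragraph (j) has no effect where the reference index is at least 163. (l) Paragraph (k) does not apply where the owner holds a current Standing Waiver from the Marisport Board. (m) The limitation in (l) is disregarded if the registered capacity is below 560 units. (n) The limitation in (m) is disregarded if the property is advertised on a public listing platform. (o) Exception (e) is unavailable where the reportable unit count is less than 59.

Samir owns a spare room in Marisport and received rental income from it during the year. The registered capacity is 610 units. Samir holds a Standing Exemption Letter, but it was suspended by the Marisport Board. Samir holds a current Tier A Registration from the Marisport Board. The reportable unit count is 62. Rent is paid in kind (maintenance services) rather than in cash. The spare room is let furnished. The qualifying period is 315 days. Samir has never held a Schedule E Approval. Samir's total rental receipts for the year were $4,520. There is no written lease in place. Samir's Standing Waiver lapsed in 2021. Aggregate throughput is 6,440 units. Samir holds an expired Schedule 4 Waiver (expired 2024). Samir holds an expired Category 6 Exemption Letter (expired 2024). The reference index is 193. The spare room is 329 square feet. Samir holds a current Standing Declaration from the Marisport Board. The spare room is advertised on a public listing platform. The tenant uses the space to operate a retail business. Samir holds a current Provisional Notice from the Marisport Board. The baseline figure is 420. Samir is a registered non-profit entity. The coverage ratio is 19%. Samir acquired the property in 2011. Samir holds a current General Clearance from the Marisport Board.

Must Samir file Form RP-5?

Exception (a)'s conditions are all satisfied: a current Provisional Notice is held; rent is paid in kind. But applying paragraphs (f)–(g): (f) is engaged — the coverage ratio is 19%, under the 26% limit. (g) is not triggered (no current Schedule 4 Waiver is held), so (f) stands. So (a) is unavailable.
Exception (b) requires that the owner holds a current Schedule E Approval from the Marisport Board; but the Schedule E Approval is not current, so (b) is unavailable.
Exception (c) requires that the owner holds a current Category 6 Exemption Letter from the Marisport Board; but the Category 6 Exemption Letter is not current, so (c) is unavailable.
All of (d)'s requirements are met (total rental receipts for the year are $4,520, below the $5,240 limit; there is no written lease; a current Standing Declaration is held). Considering the limiting provisions: (h) would limit (d) — aggregate throughput is 6,440 units, under the 8,320 units limit — but (i) sets (h) aside: (i) operates against (h): the space is let for business use. (j) applies (a current General Clearance is held), but is itself disapplied by (k): (k) operates against (j): the reference index is 193, meeting the 163 threshold. (l), which would lift (k), is inapplicable — no current Standing Waiver is held. So (d) applies.
Exception (e) requires that the owner holds a current Standing Exemption Letter from the Marisport Board; but the Standing Exemption Letter is not current, so (e) is unavailable.

No — exception (d) applies; Samir is not required to file Form RP-5.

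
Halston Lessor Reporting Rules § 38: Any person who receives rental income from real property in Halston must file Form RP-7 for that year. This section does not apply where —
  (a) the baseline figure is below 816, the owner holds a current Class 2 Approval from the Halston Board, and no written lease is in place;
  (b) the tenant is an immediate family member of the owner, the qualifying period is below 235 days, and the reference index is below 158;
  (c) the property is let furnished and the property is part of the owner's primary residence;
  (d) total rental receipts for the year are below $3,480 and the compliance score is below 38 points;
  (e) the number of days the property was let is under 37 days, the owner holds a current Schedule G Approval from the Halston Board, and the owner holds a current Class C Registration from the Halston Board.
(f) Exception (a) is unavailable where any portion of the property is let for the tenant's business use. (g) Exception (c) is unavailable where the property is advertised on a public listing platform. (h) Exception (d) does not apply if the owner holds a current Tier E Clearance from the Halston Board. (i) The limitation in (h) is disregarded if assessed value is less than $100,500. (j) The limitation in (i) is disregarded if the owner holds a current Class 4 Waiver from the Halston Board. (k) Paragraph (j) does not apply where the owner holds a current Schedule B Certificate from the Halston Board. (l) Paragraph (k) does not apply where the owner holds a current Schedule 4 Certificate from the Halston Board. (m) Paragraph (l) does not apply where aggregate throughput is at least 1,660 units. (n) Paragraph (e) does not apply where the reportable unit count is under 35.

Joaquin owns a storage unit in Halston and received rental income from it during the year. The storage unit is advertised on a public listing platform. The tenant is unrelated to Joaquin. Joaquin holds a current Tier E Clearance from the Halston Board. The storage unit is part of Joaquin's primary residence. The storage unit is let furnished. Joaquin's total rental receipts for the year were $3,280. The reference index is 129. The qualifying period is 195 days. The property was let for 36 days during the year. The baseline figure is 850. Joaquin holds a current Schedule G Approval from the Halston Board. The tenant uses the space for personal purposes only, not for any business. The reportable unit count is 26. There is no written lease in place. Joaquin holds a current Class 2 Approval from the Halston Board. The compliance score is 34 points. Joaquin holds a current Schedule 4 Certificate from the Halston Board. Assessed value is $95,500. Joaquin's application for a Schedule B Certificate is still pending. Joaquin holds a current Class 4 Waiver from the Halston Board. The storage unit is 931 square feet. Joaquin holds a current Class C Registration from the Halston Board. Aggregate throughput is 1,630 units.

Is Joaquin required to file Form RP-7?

Exception (a) fails — the baseline figure is 850, not below 816.
Exception (b) requires that the tenant is an immediate family member of the owner; but the tenant is unrelated to the owner, so (b) is unavailable.
Exception (c)'s conditions are all satisfied: the property is let furnished; the storage unit is part of the primary residence. But applying paragraph (g): (g) operates against (c): the property is publicly advertised. (c) is therefore removed.
Exception (d)'s conditions are all satisfied: total rental receipts for the year are $3,280, below the $3,480 limit; the compliance score is 34 points, below the 38 points limit. However, paragraphs (h)–(m) must be considered: (h) operates against (d): a current Tier E Clearance is held. (i) would limit (h) — assessed value is $95,500, less than the $100,500 limit — but (j) sets (i) aside: (j) operates against (i): a current Class 4 Waiver is held. (k), which would lift (j), does not operate here — no current Schedule B Certificate is held. So (d) is unavailable.
All of (e)'s requirements are met (the number of days the property was let is 36 days, under the 37 days limit; a current Schedule G Approval is held; a current Class C Registration is held). But applying paragraph (n): (n) operates against (e): the reportable unit count is 26, under the 35 limit. So (e) is unavailable.
Every exception is unavailable, so the rule governs.

Yes — Joaquin must file Form RP-7.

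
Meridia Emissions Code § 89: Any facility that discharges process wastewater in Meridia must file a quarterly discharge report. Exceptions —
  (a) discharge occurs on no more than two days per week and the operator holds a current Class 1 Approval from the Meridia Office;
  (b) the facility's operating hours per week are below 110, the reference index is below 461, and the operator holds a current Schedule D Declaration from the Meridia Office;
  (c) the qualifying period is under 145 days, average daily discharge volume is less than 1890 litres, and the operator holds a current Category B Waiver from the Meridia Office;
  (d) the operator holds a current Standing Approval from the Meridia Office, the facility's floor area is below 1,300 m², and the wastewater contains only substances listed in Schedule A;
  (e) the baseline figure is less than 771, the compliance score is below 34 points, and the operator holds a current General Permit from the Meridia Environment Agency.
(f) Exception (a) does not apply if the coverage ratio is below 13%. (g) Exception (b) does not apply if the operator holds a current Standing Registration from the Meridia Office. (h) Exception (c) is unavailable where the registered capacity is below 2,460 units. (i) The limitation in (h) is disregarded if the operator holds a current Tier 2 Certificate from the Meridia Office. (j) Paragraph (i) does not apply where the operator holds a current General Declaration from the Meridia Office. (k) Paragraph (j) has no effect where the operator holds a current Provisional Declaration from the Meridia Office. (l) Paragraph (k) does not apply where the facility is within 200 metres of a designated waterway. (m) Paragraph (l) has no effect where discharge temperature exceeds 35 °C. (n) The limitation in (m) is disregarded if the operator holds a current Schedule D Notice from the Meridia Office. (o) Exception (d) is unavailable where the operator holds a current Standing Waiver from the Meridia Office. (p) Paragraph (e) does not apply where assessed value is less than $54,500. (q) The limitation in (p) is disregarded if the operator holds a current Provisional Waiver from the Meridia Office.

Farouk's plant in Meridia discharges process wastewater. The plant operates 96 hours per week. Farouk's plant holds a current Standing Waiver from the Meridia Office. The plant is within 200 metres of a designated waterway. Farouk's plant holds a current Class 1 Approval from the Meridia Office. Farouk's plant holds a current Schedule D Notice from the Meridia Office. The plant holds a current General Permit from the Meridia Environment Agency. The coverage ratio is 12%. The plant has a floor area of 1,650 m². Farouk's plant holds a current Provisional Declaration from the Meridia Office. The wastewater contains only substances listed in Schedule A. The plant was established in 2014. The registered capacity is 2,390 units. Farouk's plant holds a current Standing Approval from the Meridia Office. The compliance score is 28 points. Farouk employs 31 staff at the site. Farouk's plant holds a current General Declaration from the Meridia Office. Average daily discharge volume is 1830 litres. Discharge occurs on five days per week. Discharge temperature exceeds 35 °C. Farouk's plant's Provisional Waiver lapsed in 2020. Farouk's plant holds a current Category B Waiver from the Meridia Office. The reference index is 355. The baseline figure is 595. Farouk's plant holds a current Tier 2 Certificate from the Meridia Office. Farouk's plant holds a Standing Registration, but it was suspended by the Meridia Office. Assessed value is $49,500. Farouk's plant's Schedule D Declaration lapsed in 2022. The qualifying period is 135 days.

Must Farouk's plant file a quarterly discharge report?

Exception (a) requires that discharge occurs on no more than two days per week; but discharge occurs on five days per week, so (a) is unavailable.
Exception (b) fails — the Schedule D Declaration is not current.
Exception (c) is satisfied on its face — the qualifying period is 135 days, under the 145 days limit; average daily discharge volume is 1830 litres, less than the 1890 litres limit; a current Category B Waiver is held. However, paragraphs (h)–(n) must be considered: (h) is engaged — the registered capacity is 2,390 units, below the 2,460 units limit. (i) would limit (h) — a current Tier 2 Certificate is held — but (j) sets (i) aside: (j) operates against (i): a current General Declaration is held. (k) is triggered (a current Provisional Declaration is held), but is set aside by (l): (l) is engaged — the plant is within 200 m of a designated waterway. (m) would limit (l) — discharge temperature exceeds 35 °C — but (n) sets (m) aside: (n) applies — a current Schedule D Notice is held. (c) is therefore removed.
Exception (d) fails — the facility's floor area is 1,650 m², not below 1,300 m².
Exception (e)'s conditions are all satisfied: the baseline figure is 595, less than the 771 limit; the compliance score is 28 points, below the 34 points limit; a current General Permit is held. Turning to paragraphs (p)–(q): (p) operates against (e): assessed value is $49,500, less than the $54,500 limit. (q) does not operate here (the Provisional Waiver is not current), so (p) stands. Exception (e) does not apply.
No exception displaces § 89.

Yes — Farouk's plant must file a quarterly discharge report.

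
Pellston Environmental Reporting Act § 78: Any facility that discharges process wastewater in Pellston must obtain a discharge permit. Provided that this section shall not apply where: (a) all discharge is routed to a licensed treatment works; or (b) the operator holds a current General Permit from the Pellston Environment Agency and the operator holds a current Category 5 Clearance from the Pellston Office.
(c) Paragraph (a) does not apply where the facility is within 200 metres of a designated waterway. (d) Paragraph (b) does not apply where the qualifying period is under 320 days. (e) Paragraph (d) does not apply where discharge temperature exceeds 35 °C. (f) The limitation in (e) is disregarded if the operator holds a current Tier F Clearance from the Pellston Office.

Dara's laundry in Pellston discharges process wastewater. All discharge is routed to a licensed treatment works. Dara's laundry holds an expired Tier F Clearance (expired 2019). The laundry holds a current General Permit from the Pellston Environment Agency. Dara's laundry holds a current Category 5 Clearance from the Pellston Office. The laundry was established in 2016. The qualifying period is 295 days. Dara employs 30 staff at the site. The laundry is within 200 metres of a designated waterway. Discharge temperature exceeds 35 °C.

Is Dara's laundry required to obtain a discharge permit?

Exception (a): discharge is routed to a licensed treatment works — every condition holds. Turning to paragraph (c): (c) is triggered — the laundry is within 200 m of a designated waterway. So (a) is unavailable.
Exception (b)'s conditions are all satisfied: a current General Permit is held; a current Category 5 Clearance is held. Applying paragraphs (d)–(f): (d) is triggered (the qualifying period is 295 days, under the 320 days limit), but is displaced by (e): (e) operates — discharge temperature exceeds 35 °C. (f), which would lift (e), is not engaged — there is no Tier F Clearance in force. Exception (b) stands.

No — exception (b) applies; Dara's laundry is not required to obtain a discharge permit.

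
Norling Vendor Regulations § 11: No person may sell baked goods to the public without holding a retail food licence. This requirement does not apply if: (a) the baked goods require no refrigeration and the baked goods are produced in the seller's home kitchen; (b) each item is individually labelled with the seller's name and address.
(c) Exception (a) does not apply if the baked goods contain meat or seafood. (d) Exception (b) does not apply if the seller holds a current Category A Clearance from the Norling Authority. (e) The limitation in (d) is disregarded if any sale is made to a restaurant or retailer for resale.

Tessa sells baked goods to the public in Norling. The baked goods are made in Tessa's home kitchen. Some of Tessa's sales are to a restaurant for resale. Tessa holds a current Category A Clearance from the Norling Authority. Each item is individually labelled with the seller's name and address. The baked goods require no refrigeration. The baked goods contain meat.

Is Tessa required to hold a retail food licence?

No — exception (b) applies; Tessa is not required to hold a retail food licence.

All of (a)'s requirements are met (the baked goods are shelf-stable; the baked goods are home-kitchen produced). Turning to paragraph (c): (c) applies — the baked goods contain meat. Exception (a) does not apply.
Exception (b) is satisfied on its face — items are individually labelled. As to paragraphs (d)–(e): (d) would limit (b) — a current Category A Clearance is held — but (e) sets (d) aside: (e) is triggered — some sales are to a restaurant for resale. (b) remains available.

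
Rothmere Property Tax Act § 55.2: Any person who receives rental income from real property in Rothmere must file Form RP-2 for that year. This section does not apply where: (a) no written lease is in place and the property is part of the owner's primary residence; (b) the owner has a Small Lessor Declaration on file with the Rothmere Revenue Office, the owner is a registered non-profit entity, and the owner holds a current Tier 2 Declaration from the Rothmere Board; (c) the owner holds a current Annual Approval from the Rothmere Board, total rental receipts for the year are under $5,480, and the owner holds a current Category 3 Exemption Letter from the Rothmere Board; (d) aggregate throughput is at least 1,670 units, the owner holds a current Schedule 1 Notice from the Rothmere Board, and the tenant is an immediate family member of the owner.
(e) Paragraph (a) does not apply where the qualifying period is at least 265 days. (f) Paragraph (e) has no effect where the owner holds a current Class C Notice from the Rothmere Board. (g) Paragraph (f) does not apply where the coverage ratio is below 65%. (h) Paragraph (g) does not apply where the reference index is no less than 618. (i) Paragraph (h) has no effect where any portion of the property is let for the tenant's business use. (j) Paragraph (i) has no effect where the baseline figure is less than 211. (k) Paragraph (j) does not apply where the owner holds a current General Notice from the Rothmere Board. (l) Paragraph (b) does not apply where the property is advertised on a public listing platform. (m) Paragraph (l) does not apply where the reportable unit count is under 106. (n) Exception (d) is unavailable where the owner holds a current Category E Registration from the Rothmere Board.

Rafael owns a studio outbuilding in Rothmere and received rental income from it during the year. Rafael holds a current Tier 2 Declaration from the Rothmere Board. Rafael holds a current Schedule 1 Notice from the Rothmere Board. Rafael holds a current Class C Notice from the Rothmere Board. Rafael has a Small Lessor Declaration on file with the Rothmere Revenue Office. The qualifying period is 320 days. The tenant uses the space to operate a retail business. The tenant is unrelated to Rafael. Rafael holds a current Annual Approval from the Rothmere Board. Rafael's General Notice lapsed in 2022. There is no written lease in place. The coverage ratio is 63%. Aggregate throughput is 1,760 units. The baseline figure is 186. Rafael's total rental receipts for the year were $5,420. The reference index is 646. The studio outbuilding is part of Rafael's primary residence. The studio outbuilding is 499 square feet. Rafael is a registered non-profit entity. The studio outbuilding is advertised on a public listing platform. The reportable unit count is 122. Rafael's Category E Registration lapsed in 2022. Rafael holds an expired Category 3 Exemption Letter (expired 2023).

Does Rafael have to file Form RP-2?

No — exception (a) applies; Rafael is not required to file Form RP-2.

Exception (a) is satisfied on its face — there is no written lease; the studio outbuilding is part of the primary residence. As to paragraphs (e)–(k): (e) would limit (a) — the qualifying period is 320 days, meeting the 265 days threshold — but (f) sets (e) aside: (f) operates against (e): a current Class C Notice is held. (g) is triggered (the coverage ratio is 63%, below the 65% limit), but yields to (h): (h) operates against (g): the reference index is 646, meeting the 618 threshold. (i) applies (the space is let for business use), but is itself disapplied by (j): (j) operates against (i): the baseline figure is 186, less than the 211 limit. (k) is inapplicable (there is no General Notice in force), so (j) stands. So (a) applies.
Exception (b) is satisfied on its face — a Small Lessor Declaration is on file; Rafael is a registered non-profit; a current Tier 2 Declaration is held. But: (l) is engaged — the property is publicly advertised. (m) is not triggered (the reportable unit count is 122, not under 106), so (l) stands. Exception (b) does not apply.
Exception (c) requires that the owner holds a current Category 3 Exemption Letter from the Rothmere Board; but no current Category 3 Exemption Letter is held, so (c) is unavailable.
Exception (d) requires that the tenant is an immediate family member of the owner; but the tenant is unrelated to the owner, so (d) is unavailable.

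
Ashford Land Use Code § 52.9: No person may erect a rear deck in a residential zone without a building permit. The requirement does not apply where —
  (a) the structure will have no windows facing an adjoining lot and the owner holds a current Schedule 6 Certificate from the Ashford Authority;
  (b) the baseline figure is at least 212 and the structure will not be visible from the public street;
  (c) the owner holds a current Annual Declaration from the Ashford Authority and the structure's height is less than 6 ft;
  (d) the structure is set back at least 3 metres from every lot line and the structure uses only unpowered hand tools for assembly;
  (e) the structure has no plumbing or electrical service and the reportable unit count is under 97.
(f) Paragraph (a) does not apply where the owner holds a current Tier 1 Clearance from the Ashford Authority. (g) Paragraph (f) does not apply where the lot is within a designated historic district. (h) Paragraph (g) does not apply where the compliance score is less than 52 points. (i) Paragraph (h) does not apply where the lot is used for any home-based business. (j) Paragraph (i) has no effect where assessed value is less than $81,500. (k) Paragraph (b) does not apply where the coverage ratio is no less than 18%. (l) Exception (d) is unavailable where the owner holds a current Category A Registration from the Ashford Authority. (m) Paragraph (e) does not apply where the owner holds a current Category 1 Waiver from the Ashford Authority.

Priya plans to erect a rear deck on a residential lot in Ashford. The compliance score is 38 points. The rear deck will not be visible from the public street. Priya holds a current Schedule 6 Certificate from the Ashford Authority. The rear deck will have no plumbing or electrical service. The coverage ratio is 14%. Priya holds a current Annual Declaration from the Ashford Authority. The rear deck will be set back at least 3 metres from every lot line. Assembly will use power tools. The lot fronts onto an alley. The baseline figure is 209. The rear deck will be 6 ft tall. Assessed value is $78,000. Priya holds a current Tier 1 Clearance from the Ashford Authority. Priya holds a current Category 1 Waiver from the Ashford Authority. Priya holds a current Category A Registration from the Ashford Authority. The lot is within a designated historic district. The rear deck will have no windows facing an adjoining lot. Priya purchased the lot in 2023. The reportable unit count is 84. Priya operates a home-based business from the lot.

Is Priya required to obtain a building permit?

All of (a)'s requirements are met (no windows face an adjoining lot; a current Schedule 6 Certificate is held). However, paragraphs (f)–(j) must be considered: (f) applies — a current Tier 1 Clearance is held. (g) applies (the lot is in a historic district), but is itself disapplied by (h): (h) is triggered — the compliance score is 38 points, less than the 52 points limit. (i) would limit (h) — a home-based business operates on the lot — but (j) sets (i) aside: (j) operates against (i): assessed value is $78,000, less than the $81,500 limit. So (a) is unavailable.
Exception (b) requires that the baseline figure is at least 212; but the baseline figure is 209, short of 212, so (b) is unavailable.
Exception (c) requires that the structure's height is less than 6 ft; but the structure's height is 6 ft, not less than 6 ft, so (c) is unavailable.
Exception (d) does not apply: assembly uses power tools.
All of (e)'s requirements are met (there is no plumbing or electrical service; the reportable unit count is 84, under the 97 limit). Turning to paragraph (m): (m) operates against (e): a current Category 1 Waiver is held. So (e) is unavailable.
No exception displaces § 52.9.

Yes — Priya must obtain a building permit.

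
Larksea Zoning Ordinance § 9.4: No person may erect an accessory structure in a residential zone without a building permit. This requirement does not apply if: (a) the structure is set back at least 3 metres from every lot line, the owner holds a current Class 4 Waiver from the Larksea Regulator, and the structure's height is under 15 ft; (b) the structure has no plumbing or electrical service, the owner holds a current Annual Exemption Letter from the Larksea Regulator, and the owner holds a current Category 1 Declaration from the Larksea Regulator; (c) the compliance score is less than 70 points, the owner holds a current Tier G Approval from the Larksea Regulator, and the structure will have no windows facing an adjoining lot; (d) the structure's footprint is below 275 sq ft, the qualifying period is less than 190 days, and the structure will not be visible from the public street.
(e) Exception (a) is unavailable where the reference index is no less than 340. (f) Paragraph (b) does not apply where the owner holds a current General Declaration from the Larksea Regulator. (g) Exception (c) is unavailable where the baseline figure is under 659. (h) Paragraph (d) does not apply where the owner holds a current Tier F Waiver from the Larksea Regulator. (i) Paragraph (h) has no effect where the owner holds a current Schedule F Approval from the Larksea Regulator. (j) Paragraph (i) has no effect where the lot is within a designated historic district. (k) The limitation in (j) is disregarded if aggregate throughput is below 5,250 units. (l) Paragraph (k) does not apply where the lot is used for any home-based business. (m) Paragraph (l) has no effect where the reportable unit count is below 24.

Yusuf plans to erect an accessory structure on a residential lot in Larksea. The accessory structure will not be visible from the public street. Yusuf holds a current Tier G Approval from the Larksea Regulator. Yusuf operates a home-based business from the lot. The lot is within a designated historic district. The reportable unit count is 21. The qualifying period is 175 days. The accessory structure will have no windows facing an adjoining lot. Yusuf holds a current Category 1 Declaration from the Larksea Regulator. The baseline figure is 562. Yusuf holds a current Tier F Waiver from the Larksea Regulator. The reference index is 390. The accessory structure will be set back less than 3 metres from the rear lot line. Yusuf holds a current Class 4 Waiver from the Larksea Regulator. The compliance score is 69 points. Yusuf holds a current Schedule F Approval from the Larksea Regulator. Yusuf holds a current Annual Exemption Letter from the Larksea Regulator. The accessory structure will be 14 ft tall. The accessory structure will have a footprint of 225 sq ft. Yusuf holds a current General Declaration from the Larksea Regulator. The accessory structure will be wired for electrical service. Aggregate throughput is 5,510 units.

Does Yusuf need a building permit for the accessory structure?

Yes — Yusuf must obtain a building permit.

Exception (a) does not apply: the rear setback is under 3 m.
Exception (b) requires that the structure has no plumbing or electrical service; but electrical service is planned, so (b) is unavailable.
Exception (c)'s conditions are all satisfied: the compliance score is 69 points, less than the 70 points limit; a current Tier G Approval is held; no windows face an adjoining lot. But: (g) operates against (c): the baseline figure is 562, under the 659 limit. Exception (c) does not apply.
Exception (d) is satisfied on its face — the structure's footprint is 225 sq ft, below the 275 sq ft limit; the qualifying period is 175 days, less than the 190 days limit; the structure will not be visible from the street. But applying paragraphs (h)–(m): (h) operates — a current Tier F Waiver is held. (i) is engaged (a current Schedule F Approval is held), but is displaced by (j): (j) operates against (i): the lot is in a historic district. (k), which would lift (j), does not operate here — aggregate throughput is 5,510 units, not below 5,250 units. So (d) is unavailable.
No exception displaces § 9.4.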